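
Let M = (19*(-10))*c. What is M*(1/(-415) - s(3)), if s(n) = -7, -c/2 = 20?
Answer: 4414080/83 ≈ 53182.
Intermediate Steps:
c = -40 (c = -2*20 = -40)
M = 7600 (M = (19*(-10))*(-40) = -190*(-40) = 7600)
M*(1/(-415) - s(3)) = 7600*(1/(-415) - 1*(-7)) = 7600*(-1/415 + 7) = 7600*(2904/415) = 4414080/83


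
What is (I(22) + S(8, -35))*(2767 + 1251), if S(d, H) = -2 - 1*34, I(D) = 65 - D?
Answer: 28126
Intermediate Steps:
S(d, H) = -36 (S(d, H) = -2 - 34 = -36)
(I(22) + S(8, -35))*(2767 + 1251) = ((65 - 1*22) - 36)*(2767 + 1251) = ((65 - 22) - 36)*4018 = (43 - 36)*4018 = 7*4018 = 28126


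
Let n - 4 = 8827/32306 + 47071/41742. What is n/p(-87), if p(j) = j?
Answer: -1820800142/29330245881 ≈ -0.062079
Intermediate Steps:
n = 1820800142/337129263 (n = 4 + (8827/32306 + 47071/41742) = 4 + 472283090/337129263 = 1820800142/337129263 ≈ 5.4009)
n/p(-87) = (1820800142/337129263)/(-87) = (1820800142/337129263)*(-1/87) = -1820800142/29330245881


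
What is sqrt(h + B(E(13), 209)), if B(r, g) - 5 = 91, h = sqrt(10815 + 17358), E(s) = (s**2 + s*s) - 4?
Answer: sqrt(96 + sqrt(28173)) ≈ 16.243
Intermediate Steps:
E(s) = -4 + 2*s**2 (E(s) = (s**2 + s**2) - 4 = 2*s**2 - 4 = -4 + 2*s**2)
h = sqrt(28173) ≈ 167.85
B(r, g) = 96 (B(r, g) = 5 + 91 = 96)
sqrt(h + B(E(13), 209)) = sqrt(sqrt(28173) + 96) = sqrt(96 + sqrt(28173))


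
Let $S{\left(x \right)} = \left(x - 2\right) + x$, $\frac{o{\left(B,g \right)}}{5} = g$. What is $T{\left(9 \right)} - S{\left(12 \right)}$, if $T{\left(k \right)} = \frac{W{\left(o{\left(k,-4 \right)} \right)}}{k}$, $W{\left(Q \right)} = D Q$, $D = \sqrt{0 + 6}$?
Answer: $-22 - \frac{20 \sqrt{6}}{9} \approx -27.443$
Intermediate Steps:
$D = \sqrt{6} \approx 2.4495$
$o{\left(B,g \right)} = 5 g$
$S{\left(x \right)} = -2 + 2 x$ ($S{\left(x \right)} = \left(-2 + x\right) + x = -2 + 2 x$)
$W{\left(Q \right)} = Q \sqrt{6}$ ($W{\left(Q \right)} = \sqrt{6} Q = Q \sqrt{6}$)
$T{\left(k \right)} = - \frac{20 \sqrt{6}}{k}$ ($T{\left(k \right)} = \frac{5 \left(-4\right) \sqrt{6}}{k} = \frac{\left(-20\right) \sqrt{6}}{k} = - \frac{20 \sqrt{6}}{k}$)
$T{\left(9 \right)} - S{\left(12 \right)} = - \frac{20 \sqrt{6}}{9} - \left(-2 + 2 \cdot 12\right) = \left(-20\right) \sqrt{6} \cdot \frac{1}{9} - \left(-2 + 24\right) = - \frac{20 \sqrt{6}}{9} - 22 = -22 - \frac{20 \sqrt{6}}{9}$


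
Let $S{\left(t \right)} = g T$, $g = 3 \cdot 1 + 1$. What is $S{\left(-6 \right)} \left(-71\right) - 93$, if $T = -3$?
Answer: $759$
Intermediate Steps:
$g = 4$ ($g = 3 + 1 = 4$)
$S{\left(t \right)} = -12$ ($S{\left(t \right)} = 4 \left(-3\right) = -12$)
$S{\left(-6 \right)} \left(-71\right) - 93 = \left(-12\right) \left(-71\right) - 93 = 852 - 93 = 759$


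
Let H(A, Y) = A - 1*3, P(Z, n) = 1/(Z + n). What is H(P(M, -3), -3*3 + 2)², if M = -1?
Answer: 169/16 ≈ 10.563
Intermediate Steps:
H(A, Y) = -3 + A (H(A, Y) = A - 3 = -3 + A)
H(P(M, -3), -3*3 + 2)² = (-3 + 1/(-1 - 3))² = (-3 + 1/(-4))² = (-3 - ¼)² = (-13/4)² = 169/16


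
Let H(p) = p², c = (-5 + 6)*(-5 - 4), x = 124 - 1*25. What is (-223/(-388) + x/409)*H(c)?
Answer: 10499139/158692 ≈ 66.161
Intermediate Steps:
x = 99 (x = 124 - 25 = 99)
c = -9 (c = 1*(-9) = -9)
(-223/(-388) + x/409)*H(c) = (-223/(-388) + 99/409)*(-9)² = (-223*(-1/388) + 99*(1/409))*81 = (223/388 + 99/409)*81 = (129619/158692)*81 = 10499139/158692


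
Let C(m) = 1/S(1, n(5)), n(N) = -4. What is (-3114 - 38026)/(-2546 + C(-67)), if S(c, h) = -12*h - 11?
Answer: 1522180/94201 ≈ 16.159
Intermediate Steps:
S(c, h) = -11 - 12*h
C(m) = 1/37 (C(m) = 1/(-11 - 12*(-4)) = 1/(-11 + 48) = 1/37)
(-3114 - 38026)/(-2546 + C(-67)) = (-3114 - 38026)/(-2546 + 1/37) = -41140/(-94201/37) = -41140*(-37/94201) = 1522180/94201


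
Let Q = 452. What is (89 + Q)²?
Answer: 292681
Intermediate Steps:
(89 + Q)² = (89 + 452)² = 541² = 292681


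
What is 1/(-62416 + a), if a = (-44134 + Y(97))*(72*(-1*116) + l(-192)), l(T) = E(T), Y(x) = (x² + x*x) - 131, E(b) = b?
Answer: 1/217356752 ≈ 4.6007e-9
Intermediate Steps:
Y(x) = -131 + 2*x² (Y(x) = (x² + x²) - 131 = 2*x² - 131 = -131 + 2*x²)
l(T) = T
a = 217419168 (a = (-44134 + (-131 + 2*97²))*(72*(-1*116) - 192) = (-44134 + (-131 + 2*9409))*(72*(-116) - 192) = (-44134 + (-131 + 18818))*(-8352 - 192) = (-44134 + 18687)*(-8544) = -25447*(-8544) = 217419168)
1/(-62416 + a) = 1/(-62416 + 217419168) = 1/217356752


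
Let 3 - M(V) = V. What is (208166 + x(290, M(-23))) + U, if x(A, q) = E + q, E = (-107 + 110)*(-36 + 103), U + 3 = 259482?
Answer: 467872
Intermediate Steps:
U = 259479 (U = -3 + 259482 = 259479)
M(V) = 3 - V
E = 201 (E = 3*67 = 201)
x(A, q) = 201 + q
(208166 + x(290, M(-23))) + U = (208166 + (201 + (3 - 1*(-23)))) + 259479 = (208166 + (201 + (3 + 23))) + 259479 = (208166 + (201 + 26)) + 259479 = (208166 + 227) + 259479 = 208393 + 259479 = 467872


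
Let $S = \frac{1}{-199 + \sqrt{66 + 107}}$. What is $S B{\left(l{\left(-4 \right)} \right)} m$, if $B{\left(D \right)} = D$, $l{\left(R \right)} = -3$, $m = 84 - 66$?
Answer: $\frac{5373}{19714} + \frac{27 \sqrt{173}}{19714} \approx 0.29056$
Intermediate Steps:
$m = 18$
$S = \frac{1}{-199 + \sqrt{173}} \approx -0.0053808$
$S B{\left(l{\left(-4 \right)} \right)} m = \left(- \frac{199}{39428} - \frac{\sqrt{173}}{39428}\right) \left(-3\right) 18 = \left(\frac{597}{39428} + \frac{3 \sqrt{173}}{39428}\right) 18 = \frac{5373}{19714} + \frac{27 \sqrt{173}}{19714}$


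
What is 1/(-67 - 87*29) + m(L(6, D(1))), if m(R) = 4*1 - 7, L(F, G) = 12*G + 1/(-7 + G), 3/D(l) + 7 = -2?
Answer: -7771/2590 ≈ -3.0004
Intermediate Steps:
D(l) = -1/3 (D(l) = 3/(-7 - 2) = 3/(-9) = 3*(-1/9) = -1/3)
L(F, G) = 1/(-7 + G) + 12*G
m(R) = -3 (m(R) = 4 - 7 = -3)
1/(-67 - 87*29) + m(L(6, D(1))) = 1/(-67 - 87*29) - 3 = 1/(-67 - 2523) - 3 = 1/(-2590) - 3 = -1/2590 - 3 = -7771/2590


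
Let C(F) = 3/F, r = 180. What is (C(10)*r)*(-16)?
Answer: -864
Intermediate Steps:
(C(10)*r)*(-16) = ((3/10)*180)*(-16) = 54*(-16) = -864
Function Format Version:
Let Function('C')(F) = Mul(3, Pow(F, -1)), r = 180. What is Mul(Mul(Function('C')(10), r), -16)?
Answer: -864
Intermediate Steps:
Mul(Mul(Function('C')(10), r), -16) = Mul(Mul(Mul(3, Pow(10, -1)), 180), -16) = Mul(Mul(Mul(3, Rational(1, 10)), 180), -16) = Mul(Mul(Rational(3, 10), 180), -16) = Mul(54, -16) = -864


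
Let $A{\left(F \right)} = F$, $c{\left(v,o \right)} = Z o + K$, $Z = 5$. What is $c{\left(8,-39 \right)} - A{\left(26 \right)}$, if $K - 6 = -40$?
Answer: $-255$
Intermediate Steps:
$K = -34$ ($K = 6 - 40 = -34$)
$c{\left(v,o \right)} = -34 + 5 o$ ($c{\left(v,o \right)} = 5 o - 34 = -34 + 5 o$)
$c{\left(8,-39 \right)} - A{\left(26 \right)} = \left(-34 + 5 \left(-39\right)\right) - 26 = \left(-34 - 195\right) - 26 = -229 - 26 = -255$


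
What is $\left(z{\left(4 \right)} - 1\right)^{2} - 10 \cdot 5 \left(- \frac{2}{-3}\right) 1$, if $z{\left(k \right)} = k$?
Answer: $- \frac{73}{3} \approx -24.333$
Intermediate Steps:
$\left(z{\left(4 \right)} - 1\right)^{2} - 10 \cdot 5 \left(- \frac{2}{-3}\right) 1 = \left(4 - 1\right)^{2} - 10 \cdot 5 \left(- \frac{2}{-3}\right) 1 = 3^{2} - 10 \cdot 5 \left(\left(-2\right) \left(- \frac{1}{3}\right)\right) 1 = 9 - 10 \cdot 5 \cdot \frac{2}{3} \cdot 1 = 9 - 10 \cdot \frac{10}{3} \cdot 1 = 9 - \frac{100}{3} = - \frac{73}{3}$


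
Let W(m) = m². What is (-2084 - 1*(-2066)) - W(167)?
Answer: -27907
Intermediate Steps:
(-2084 - 1*(-2066)) - W(167) = (-2084 - 1*(-2066)) - 1*167² = (-2084 + 2066) - 1*27889 = -18 - 27889 = -27907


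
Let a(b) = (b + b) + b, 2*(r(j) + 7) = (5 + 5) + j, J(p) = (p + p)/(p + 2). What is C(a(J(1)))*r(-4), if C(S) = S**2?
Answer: -16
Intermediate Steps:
J(p) = 2*p/(2 + p) (J(p) = (2*p)/(2 + p) = 2*p/(2 + p))
r(j) = -2 + j/2 (r(j) = -7 + ((5 + 5) + j)/2 = -7 + (10 + j)/2 = -7 + (5 + j/2) = -2 + j/2)
a(b) = 3*b (a(b) = 2*b + b = 3*b)
C(a(J(1)))*r(-4) = (3*(2*1/(2 + 1)))**2*(-2 + (1/2)*(-4)) = (3*(2*1/3))**2*(-2 - 2) = (3*(2*1*(1/3)))**2*(-4) = (3*(2/3))**2*(-4) = 2**2*(-4) = 4*(-4) = -16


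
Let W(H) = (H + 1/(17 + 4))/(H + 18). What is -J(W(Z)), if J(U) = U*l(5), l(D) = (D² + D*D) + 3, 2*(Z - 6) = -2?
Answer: -5618/483 ≈ -11.631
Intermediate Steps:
Z = 5 (Z = 6 + (½)*(-2) = 6 - 1 = 5)
l(D) = 3 + 2*D² (l(D) = (D² + D²) + 3 = 2*D² + 3 = 3 + 2*D²)
W(H) = (1/21 + H)/(18 + H) (W(H) = (H + 1/21)/(18 + H) = (1/21 + H)/(18 + H))
J(U) = 53*U (J(U) = U*(3 + 2*5²) = U*(3 + 2*25) = U*(3 + 50) = U*53 = 53*U)
-J(W(Z)) = -53*(1/21 + 5)/(18 + 5) = -53*(106/21)/23 = -53*(1/23)*(106/21) = -53*106/483 = -1*5618/483 = -5618/483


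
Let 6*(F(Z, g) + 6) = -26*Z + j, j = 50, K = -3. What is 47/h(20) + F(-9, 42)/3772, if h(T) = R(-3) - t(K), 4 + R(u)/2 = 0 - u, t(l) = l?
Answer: 132994/2829 ≈ 47.011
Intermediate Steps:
R(u) = -8 - 2*u (R(u) = -8 + 2*(0 - u) = -8 + 2*(-u) = -8 - 2*u)
h(T) = 1 (h(T) = (-8 - 2*(-3)) - 1*(-3) = (-8 + 6) + 3 = -2 + 3 = 1)
F(Z, g) = 7/3 - 13*Z/3 (F(Z, g) = -6 + (-26*Z + 50)/6 = -6 + (50 - 26*Z)/6 = -6 + (25/3 - 13*Z/3) = 7/3 - 13*Z/3)
47/h(20) + F(-9, 42)/3772 = 47/1 + (7/3 - 13/3*(-9))/3772 = 47*1 + (7/3 + 39)*(1/3772) = 47 + (124/3)*(1/3772) = 47 + 31/2829 = 132994/2829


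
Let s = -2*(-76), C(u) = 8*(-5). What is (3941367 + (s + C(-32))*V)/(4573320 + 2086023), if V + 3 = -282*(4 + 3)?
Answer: 413327/739927 ≈ 0.55861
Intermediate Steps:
C(u) = -40
s = 152
V = -1977 (V = -3 - 282*(4 + 3) = -3 - 282*7 = -3 - 1974 = -1977)
(3941367 + (s + C(-32))*V)/(4573320 + 2086023) = (3941367 + (152 - 40)*(-1977))/(4573320 + 2086023) = (3941367 + 112*(-1977))/6659343 = (3941367 - 221424)*(1/6659343) = 3719943*(1/6659343) = 413327/739927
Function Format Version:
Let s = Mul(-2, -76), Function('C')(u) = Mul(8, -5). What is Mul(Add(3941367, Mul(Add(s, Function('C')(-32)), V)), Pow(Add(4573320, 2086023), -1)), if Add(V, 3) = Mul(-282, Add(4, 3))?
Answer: Rational(413327, 739927) ≈ 0.55861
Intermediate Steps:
Function('C')(u) = -40
s = 152
V = -1977 (V = Add(-3, Mul(-282, Add(4, 3))) = Add(-3, Mul(-282, 7)) = Add(-3, -1974) = -1977)
Mul(Add(3941367, Mul(Add(s, Function('C')(-32)), V)), Pow(Add(4573320, 2086023), -1)) = Mul(Add(3941367, Mul(Add(152, -40), -1977)), Pow(Add(4573320, 2086023), -1)) = Mul(Add(3941367, Mul(112, -1977)), Pow(6659343, -1)) = Mul(Add(3941367, -221424), Rational(1, 6659343)) = Mul(3719943, Rational(1, 6659343)) = Rational(413327, 739927)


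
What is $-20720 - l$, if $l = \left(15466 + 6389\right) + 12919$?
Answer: $-55494$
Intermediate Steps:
$l = 34774$ ($l = 21855 + 12919 = 34774$)
$-20720 - l = -20720 - 34774 = -55494$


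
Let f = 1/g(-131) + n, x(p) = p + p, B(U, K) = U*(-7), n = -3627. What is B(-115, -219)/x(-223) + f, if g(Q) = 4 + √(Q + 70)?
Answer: (-1618447*√61 + 6473342*I)/(446*(√61 - 4*I)) ≈ -3628.8 - 0.10143*I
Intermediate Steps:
g(Q) = 4 + √(70 + Q)
B(U, K) = -7*U
x(p) = 2*p
f = -3627 + 1/(4 + I*√61) (f = 1/(4 + √(70 - 131)) - 3627 = 1/(4 + √(-61)) - 3627 = 1/(4 + I*√61) - 3627 = -3627 + 1/(4 + I*√61) ≈ -3626.9 - 0.10143*I)
B(-115, -219)/x(-223) + f = (-7*(-115))/((2*(-223))) + (-3627*√61 + 14507*I)/(√61 - 4*I) = 805/(-446) + (-3627*√61 + 14507*I)/(√61 - 4*I) = 805*(-1/446) + (-3627*√61 + 14507*I)/(√61 - 4*I) = -805/446 + (-3627*√61 + 14507*I)/(√61 - 4*I)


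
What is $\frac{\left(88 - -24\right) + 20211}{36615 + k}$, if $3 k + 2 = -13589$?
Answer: $\frac{60969}{96254} \approx 0.63342$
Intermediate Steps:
$k = - \frac{13591}{3}$ ($k = - \frac{2}{3} + \frac{1}{3} \left(-13589\right) = - \frac{2}{3} - \frac{13589}{3} = - \frac{13591}{3} \approx -4530.3$)
$\frac{\left(88 - -24\right) + 20211}{36615 + k} = \frac{\left(88 - -24\right) + 20211}{36615 - \frac{13591}{3}} = \frac{\left(88 + 24\right) + 20211}{\frac{96254}{3}} = \left(112 + 20211\right) \frac{3}{96254} = 20323 \cdot \frac{3}{96254} = \frac{60969}{96254}$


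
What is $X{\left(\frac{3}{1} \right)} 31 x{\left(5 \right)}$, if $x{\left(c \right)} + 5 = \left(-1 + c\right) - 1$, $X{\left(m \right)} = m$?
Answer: $-186$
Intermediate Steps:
$x{\left(c \right)} = -7 + c$ ($x{\left(c \right)} = -5 + \left(\left(-1 + c\right) - 1\right) = -5 + \left(-2 + c\right) = -7 + c$)
$X{\left(\frac{3}{1} \right)} 31 x{\left(5 \right)} = \frac{3}{1} \cdot 31 \left(-7 + 5\right) = 3 \cdot 1 \cdot 31 \left(-2\right) = 3 \cdot 31 \left(-2\right) = 93 \left(-2\right) = -186$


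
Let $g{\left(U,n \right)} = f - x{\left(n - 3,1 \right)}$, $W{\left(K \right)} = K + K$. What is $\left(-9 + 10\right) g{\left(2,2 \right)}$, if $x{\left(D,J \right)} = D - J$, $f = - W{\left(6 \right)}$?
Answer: $-10$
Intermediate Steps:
$W{\left(K \right)} = 2 K$
$f = -12$ ($f = - 2 \cdot 6 = \left(-1\right) 12 = -12$)
$g{\left(U,n \right)} = -8 - n$ ($g{\left(U,n \right)} = -12 - \left(\left(n - 3\right) - 1\right) = -12 - \left(\left(-3 + n\right) - 1\right) = -12 - \left(-4 + n\right) = -8 - n$)
$\left(-9 + 10\right) g{\left(2,2 \right)} = \left(-9 + 10\right) \left(-8 - 2\right) = 1 \left(-8 - 2\right) = 1 \left(-10\right) = -10$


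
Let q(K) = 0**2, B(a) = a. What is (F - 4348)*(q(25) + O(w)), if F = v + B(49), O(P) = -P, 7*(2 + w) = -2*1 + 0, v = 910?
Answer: -54224/7 ≈ -7746.3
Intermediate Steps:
w = -16/7 (w = -2 + (-2*1 + 0)/7 = -2 + (-2 + 0)/7 = -2 + (1/7)*(-2) = -2 - 2/7 = -16/7 ≈ -2.2857)
q(K) = 0
F = 959 (F = 910 + 49 = 959)
(F - 4348)*(q(25) + O(w)) = (959 - 4348)*(0 - 1*(-16/7)) = -3389*(0 + 16/7) = -3389*16/7 = -54224/7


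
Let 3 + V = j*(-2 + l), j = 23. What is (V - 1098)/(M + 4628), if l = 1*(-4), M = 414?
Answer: -1239/5042 ≈ -0.24574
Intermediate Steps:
l = -4
V = -141 (V = -3 + 23*(-2 - 4) = -3 + 23*(-6) = -3 - 138 = -141)
(V - 1098)/(M + 4628) = (-141 - 1098)/(414 + 4628) = -1239/5042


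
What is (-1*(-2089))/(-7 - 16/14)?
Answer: -14623/57 ≈ -256.54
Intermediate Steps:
(-1*(-2089))/(-7 - 16/14) = 2089/(-7 - 16*1/14) = 2089/(-7 - 8/7) = 2089/(-57/7) = 2089*(-7/57) = -14623/57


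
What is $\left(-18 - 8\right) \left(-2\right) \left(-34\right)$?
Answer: $-1768$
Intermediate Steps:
$\left(-18 - 8\right) \left(-2\right) \left(-34\right) = \left(-26\right) \left(-2\right) \left(-34\right) = 52 \left(-34\right) = -1768$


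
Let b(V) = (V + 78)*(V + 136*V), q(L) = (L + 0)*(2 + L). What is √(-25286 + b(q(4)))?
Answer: √310090 ≈ 556.86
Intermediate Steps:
q(L) = L*(2 + L)
b(V) = 137*V*(78 + V) (b(V) = (78 + V)*(137*V) = 137*V*(78 + V))
√(-25286 + b(q(4))) = √(-25286 + 137*(4*(2 + 4))*(78 + 4*(2 + 4))) = √(-25286 + 137*(4*6)*(78 + 4*6)) = √(-25286 + 137*24*(78 + 24)) = √(-25286 + 137*24*102) = √(-25286 + 335376) = √310090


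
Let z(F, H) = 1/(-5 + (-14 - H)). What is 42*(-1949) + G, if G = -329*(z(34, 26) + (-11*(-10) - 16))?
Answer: -5074951/45 ≈ -1.1278e+5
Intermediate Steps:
z(F, H) = 1/(-19 - H)
G = -1391341/45 (G = -329*(-1/(19 + 26) + (-11*(-10) - 16)) = -329*(-1/45 + (110 - 16)) = -329*(-1*1/45 + 94) = -329*(-1/45 + 94) = -329*4229/45 = -1391341/45 ≈ -30919.)
42*(-1949) + G = 42*(-1949) - 1391341/45 = -81858 - 1391341/45 = -5074951/45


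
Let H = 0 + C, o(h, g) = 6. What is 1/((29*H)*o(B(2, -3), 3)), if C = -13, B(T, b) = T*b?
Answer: -1/2262 ≈ -0.00044209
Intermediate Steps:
H = -13 (H = 0 - 13 = -13)
1/((29*H)*o(B(2, -3), 3)) = 1/((29*(-13))*6) = 1/(-377*6) = 1/(-2262) = -1/2262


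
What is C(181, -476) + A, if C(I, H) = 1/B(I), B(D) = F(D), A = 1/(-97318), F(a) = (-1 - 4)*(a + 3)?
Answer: -49119/44766280 ≈ -0.0010972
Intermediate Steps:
F(a) = -15 - 5*a (F(a) = -5*(3 + a) = -15 - 5*a)
A = -1/97318 ≈ -1.0276e-5
B(D) = -15 - 5*D
C(I, H) = 1/(-15 - 5*I)
C(181, -476) + A = -1/(15 + 5*181) - 1/97318 = -1/(15 + 905) - 1/97318 = -1/920 - 1/97318 = -49119/44766280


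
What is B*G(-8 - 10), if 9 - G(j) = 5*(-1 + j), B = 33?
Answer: 3432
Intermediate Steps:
G(j) = 14 - 5*j (G(j) = 9 - 5*(-1 + j) = 9 - (-5 + 5*j) = 9 + (5 - 5*j) = 14 - 5*j)
B*G(-8 - 10) = 33*(14 - 5*(-8 - 10)) = 33*(14 - 5*(-18)) = 33*(14 + 90) = 33*104 = 3432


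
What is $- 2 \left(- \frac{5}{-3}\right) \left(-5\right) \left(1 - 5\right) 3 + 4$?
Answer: $-196$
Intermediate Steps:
$- 2 \left(- \frac{5}{-3}\right) \left(-5\right) \left(1 - 5\right) 3 + 4 = - 2 \left(\left(-5\right) \left(- \frac{1}{3}\right)\right) \left(-5\right) \left(\left(-4\right) 3\right) + 4 = \left(-2\right) \frac{5}{3} \left(-5\right) \left(-12\right) + 4 = \left(- \frac{10}{3}\right) \left(-5\right) \left(-12\right) + 4 = \frac{50}{3} \left(-12\right) + 4 = -200 + 4 = -196$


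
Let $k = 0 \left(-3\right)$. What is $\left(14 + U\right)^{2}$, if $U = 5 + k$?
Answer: $361$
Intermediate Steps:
$k = 0$
$U = 5$ ($U = 5 + 0 = 5$)
$\left(14 + U\right)^{2} = \left(14 + 5\right)^{2} = 19^{2} = 361$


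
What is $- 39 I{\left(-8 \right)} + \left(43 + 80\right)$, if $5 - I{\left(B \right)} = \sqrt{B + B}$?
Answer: $-72 + 156 i \approx -72.0 + 156.0 i$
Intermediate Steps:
$I{\left(B \right)} = 5 - \sqrt{2} \sqrt{B}$ ($I{\left(B \right)} = 5 - \sqrt{B + B} = 5 - \sqrt{2 B} = 5 - \sqrt{2} \sqrt{B}$)
$- 39 I{\left(-8 \right)} + \left(43 + 80\right) = - 39 \left(5 - \sqrt{2} \sqrt{-8}\right) + \left(43 + 80\right) = - 39 \left(5 - \sqrt{2} \cdot 2 i \sqrt{2}\right) + 123 = - 39 \left(5 - 4 i\right) + 123 = \left(-195 + 156 i\right) + 123 = -72 + 156 i$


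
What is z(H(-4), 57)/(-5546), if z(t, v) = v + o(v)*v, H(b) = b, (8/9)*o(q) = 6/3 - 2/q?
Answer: -183/5546 ≈ -0.032997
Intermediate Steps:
o(q) = 9/4 - 9/(4*q) (o(q) = 9*(6/3 - 2/q)/8 = 9*(6*(⅓) - 2/q)/8 = 9*(2 - 2/q)/8 = 9/4 - 9/(4*q))
z(t, v) = -9/4 + 13*v/4 (z(t, v) = v + (9*(-1 + v)/(4*v))*v = v + (-9/4 + 9*v/4) = -9/4 + 13*v/4)
z(H(-4), 57)/(-5546) = (-9/4 + (13/4)*57)/(-5546) = (-9/4 + 741/4)*(-1/5546) = 183*(-1/5546) = -183/5546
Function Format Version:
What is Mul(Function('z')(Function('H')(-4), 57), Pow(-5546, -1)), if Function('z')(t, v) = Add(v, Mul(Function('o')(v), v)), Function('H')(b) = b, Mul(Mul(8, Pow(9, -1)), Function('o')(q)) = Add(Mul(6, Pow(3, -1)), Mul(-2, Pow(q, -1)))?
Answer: Rational(-183, 5546) ≈ -0.032997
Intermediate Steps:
Function('o')(q) = Add(Rational(9, 4), Mul(Rational(-9, 4), Pow(q, -1))) (Function('o')(q) = Mul(Rational(9, 8), Add(Mul(6, Pow(3, -1)), Mul(-2, Pow(q, -1)))) = Mul(Rational(9, 8), Add(Mul(6, Rational(1, 3)), Mul(-2, Pow(q, -1)))) = Mul(Rational(9, 8), Add(2, Mul(-2, Pow(q, -1)))) = Add(Rational(9, 4), Mul(Rational(-9, 4), Pow(q, -1))))
Function('z')(t, v) = Add(Rational(-9, 4), Mul(Rational(13, 4), v)) (Function('z')(t, v) = Add(v, Mul(Mul(Rational(9, 4), Pow(v, -1), Add(-1, v)), v)) = Add(v, Add(Rational(-9, 4), Mul(Rational(9, 4), v))) = Add(Rational(-9, 4), Mul(Rational(13, 4), v)))
Mul(Function('z')(Function('H')(-4), 57), Pow(-5546, -1)) = Mul(Add(Rational(-9, 4), Mul(Rational(13, 4), 57)), Pow(-5546, -1)) = Mul(Add(Rational(-9, 4), Rational(741, 4)), Rational(-1, 5546)) = Mul(183, Rational(-1, 5546)) = Rational(-183, 5546)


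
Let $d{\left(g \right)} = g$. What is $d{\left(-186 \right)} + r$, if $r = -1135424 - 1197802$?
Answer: $-2333412$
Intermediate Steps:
$r = -2333226$
$d{\left(-186 \right)} + r = -186 - 2333226 = -2333412$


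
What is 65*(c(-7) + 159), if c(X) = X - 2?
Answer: 9750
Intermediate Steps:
c(X) = -2 + X
65*(c(-7) + 159) = 65*((-2 - 7) + 159) = 65*(-9 + 159) = 65*150 = 9750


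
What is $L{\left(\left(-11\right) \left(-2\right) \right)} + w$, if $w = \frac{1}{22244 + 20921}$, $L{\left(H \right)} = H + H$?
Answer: $\frac{1899261}{43165} \approx 44.0$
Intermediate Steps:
$L{\left(H \right)} = 2 H$
$w = \frac{1}{43165} \approx 2.3167 \cdot 10^{-5}$
$L{\left(\left(-11\right) \left(-2\right) \right)} + w = 2 \left(\left(-11\right) \left(-2\right)\right) + \frac{1}{43165} = 2 \cdot 22 + \frac{1}{43165} = 44 + \frac{1}{43165} = \frac{1899261}{43165}$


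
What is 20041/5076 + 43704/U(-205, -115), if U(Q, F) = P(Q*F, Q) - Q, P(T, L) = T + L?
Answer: 694308079/119666700 ≈ 5.8020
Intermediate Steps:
P(T, L) = L + T
U(Q, F) = F*Q (U(Q, F) = (Q + Q*F) - Q = (Q + F*Q) - Q = F*Q)
20041/5076 + 43704/U(-205, -115) = 20041/5076 + 43704/((-115*(-205))) = 20041*(1/5076) + 43704/23575 = 20041/5076 + 43704*(1/23575) = 20041/5076 + 43704/23575 = 694308079/119666700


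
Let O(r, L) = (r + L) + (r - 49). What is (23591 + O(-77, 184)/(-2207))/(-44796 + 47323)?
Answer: 7437908/796727 ≈ 9.3356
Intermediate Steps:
O(r, L) = -49 + L + 2*r (O(r, L) = (L + r) + (-49 + r) = -49 + L + 2*r)
(23591 + O(-77, 184)/(-2207))/(-44796 + 47323) = (23591 + (-49 + 184 + 2*(-77))/(-2207))/(-44796 + 47323) = (23591 + (-49 + 184 - 154)*(-1/2207))/2527 = (23591 - 19*(-1/2207))*(1/2527) = (23591 + 19/2207)*(1/2527) = (52065356/2207)*(1/2527) = 7437908/796727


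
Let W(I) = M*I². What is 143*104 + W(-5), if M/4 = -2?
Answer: 14672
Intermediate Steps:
M = -8 (M = 4*(-2) = -8)
W(I) = -8*I²
143*104 + W(-5) = 143*104 - 8*(-5)² = 14872 - 8*25 = 14872 - 200 = 14672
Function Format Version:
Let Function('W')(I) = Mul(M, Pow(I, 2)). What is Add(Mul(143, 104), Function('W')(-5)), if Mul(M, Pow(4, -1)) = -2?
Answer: 14672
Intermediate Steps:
M = -8 (M = Mul(4, -2) = -8)
Function('W')(I) = Mul(-8, Pow(I, 2))
Add(Mul(143, 104), Function('W')(-5)) = Add(Mul(143, 104), Mul(-8, Pow(-5, 2))) = Add(14872, Mul(-8, 25)) = Add(14872, -200) = 14672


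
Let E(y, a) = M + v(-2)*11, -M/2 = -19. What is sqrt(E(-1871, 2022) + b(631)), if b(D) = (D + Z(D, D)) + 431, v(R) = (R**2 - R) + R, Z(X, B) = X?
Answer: 5*sqrt(71) ≈ 42.131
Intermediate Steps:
M = 38 (M = -2*(-19) = 38)
v(R) = R**2
E(y, a) = 82 (E(y, a) = 38 + (-2)**2*11 = 38 + 4*11 = 38 + 44 = 82)
b(D) = 431 + 2*D (b(D) = (D + D) + 431 = 2*D + 431 = 431 + 2*D)
sqrt(E(-1871, 2022) + b(631)) = sqrt(82 + (431 + 2*631)) = sqrt(82 + (431 + 1262)) = sqrt(82 + 1693) = sqrt(1775) = 5*sqrt(71)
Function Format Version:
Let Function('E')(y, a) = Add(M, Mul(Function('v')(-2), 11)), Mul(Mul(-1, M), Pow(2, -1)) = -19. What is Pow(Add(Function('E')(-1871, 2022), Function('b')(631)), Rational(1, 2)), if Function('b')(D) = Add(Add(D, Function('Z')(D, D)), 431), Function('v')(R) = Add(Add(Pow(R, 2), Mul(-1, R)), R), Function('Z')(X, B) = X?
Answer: Mul(5, Pow(71, Rational(1, 2))) ≈ 42.131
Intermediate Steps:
M = 38 (M = Mul(-2, -19) = 38)
Function('v')(R) = Pow(R, 2)
Function('E')(y, a) = 82 (Function('E')(y, a) = Add(38, Mul(Pow(-2, 2), 11)) = Add(38, Mul(4, 11)) = Add(38, 44) = 82)
Function('b')(D) = Add(431, Mul(2, D)) (Function('b')(D) = Add(Add(D, D), 431) = Add(Mul(2, D), 431) = Add(431, Mul(2, D)))
Pow(Add(Function('E')(-1871, 2022), Function('b')(631)), Rational(1, 2)) = Pow(Add(82, Add(431, Mul(2, 631))), Rational(1, 2)) = Pow(Add(82, Add(431, 1262)), Rational(1, 2)) = Pow(Add(82, 1693), Rational(1, 2)) = Pow(1775, Rational(1, 2)) = Mul(5, Pow(71, Rational(1, 2)))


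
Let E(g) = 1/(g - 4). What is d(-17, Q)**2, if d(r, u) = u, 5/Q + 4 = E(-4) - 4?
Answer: 64/169 ≈ 0.37870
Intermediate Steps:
E(g) = 1/(-4 + g)
Q = -8/13 (Q = 5/(-4 + (1/(-4 - 4) - 4)) = 5/(-4 + (1/(-8) - 4)) = 5/(-4 + (-1/8 - 4)) = 5/(-4 - 33/8) = 5/(-65/8) = 5*(-8/65) = -8/13 ≈ -0.61539)
d(-17, Q)**2 = (-8/13)**2 = 64/169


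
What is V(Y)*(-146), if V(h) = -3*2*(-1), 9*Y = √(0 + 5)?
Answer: -876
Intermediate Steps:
Y = √5/9 (Y = √(0 + 5)/9 = √5/9 ≈ 0.24845)
V(h) = 6 (V(h) = -6*(-1) = 6)
V(Y)*(-146) = 6*(-146) = -876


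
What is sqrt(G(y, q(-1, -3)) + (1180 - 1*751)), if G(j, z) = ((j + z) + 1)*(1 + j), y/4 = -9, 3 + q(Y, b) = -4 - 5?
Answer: sqrt(2074) ≈ 45.541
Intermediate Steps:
q(Y, b) = -12 (q(Y, b) = -3 + (-4 - 5) = -3 - 9 = -12)
y = -36 (y = 4*(-9) = -36)
G(j, z) = (1 + j)*(1 + j + z) (G(j, z) = (1 + j + z)*(1 + j) = (1 + j)*(1 + j + z))
sqrt(G(y, q(-1, -3)) + (1180 - 1*751)) = sqrt((1 - 12 + (-36)**2 + 2*(-36) - 36*(-12)) + (1180 - 1*751)) = sqrt((1 - 12 + 1296 - 72 + 432) + (1180 - 751)) = sqrt(1645 + 429) = sqrt(2074)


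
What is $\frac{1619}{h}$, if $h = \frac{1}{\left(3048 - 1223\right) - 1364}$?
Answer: $746359$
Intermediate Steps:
$h = \frac{1}{461}$ ($h = \frac{1}{1825 - 1364} = \frac{1}{461} \approx 0.0021692$)
$\frac{1619}{h} = 1619 \frac{1}{\frac{1}{461}} = 1619 \cdot 461 = 746359$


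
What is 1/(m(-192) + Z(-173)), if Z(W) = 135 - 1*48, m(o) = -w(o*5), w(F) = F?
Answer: 1/1047 ≈ 0.00095511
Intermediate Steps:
m(o) = -5*o (m(o) = -o*5 = -5*o)
Z(W) = 87 (Z(W) = 135 - 48 = 87)
1/(m(-192) + Z(-173)) = 1/(-5*(-192) + 87) = 1/(960 + 87) = 1/1047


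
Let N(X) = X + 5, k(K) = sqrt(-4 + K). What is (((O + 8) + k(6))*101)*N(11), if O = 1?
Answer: 14544 + 1616*sqrt(2) ≈ 16829.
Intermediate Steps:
N(X) = 5 + X
(((O + 8) + k(6))*101)*N(11) = (((1 + 8) + sqrt(-4 + 6))*101)*(5 + 11) = ((9 + sqrt(2))*101)*16 = (909 + 101*sqrt(2))*16 = 14544 + 1616*sqrt(2)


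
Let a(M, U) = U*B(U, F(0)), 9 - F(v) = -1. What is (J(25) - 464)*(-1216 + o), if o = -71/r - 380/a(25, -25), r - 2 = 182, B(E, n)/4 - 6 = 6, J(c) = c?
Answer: 1473438089/2760 ≈ 5.3385e+5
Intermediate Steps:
F(v) = 10 (F(v) = 9 - 1*(-1) = 9 + 1 = 10)
B(E, n) = 48 (B(E, n) = 24 + 4*6 = 24 + 24 = 48)
a(M, U) = 48*U (a(M, U) = U*48 = 48*U)
r = 184 (r = 2 + 182 = 184)
o = -191/2760 (o = -71/184 - 380/(48*(-25)) = -71*1/184 - 380/(-1200) = -71/184 - 380*(-1/1200) = -71/184 + 19/60 = -191/2760 ≈ -0.069203)
(J(25) - 464)*(-1216 + o) = (25 - 464)*(-1216 - 191/2760) = -439*(-3356351/2760) = 1473438089/2760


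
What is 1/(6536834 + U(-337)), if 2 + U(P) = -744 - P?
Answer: 1/6536425 ≈ 1.5299e-7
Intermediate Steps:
U(P) = -746 - P (U(P) = -2 + (-744 - P) = -746 - P)
1/(6536834 + U(-337)) = 1/(6536834 + (-746 - 1*(-337))) = 1/(6536834 + (-746 + 337)) = 1/(6536834 - 409) = 1/6536425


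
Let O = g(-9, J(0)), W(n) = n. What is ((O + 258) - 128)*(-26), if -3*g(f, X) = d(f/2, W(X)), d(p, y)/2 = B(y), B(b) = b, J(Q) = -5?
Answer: -10400/3 ≈ -3466.7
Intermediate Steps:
d(p, y) = 2*y
g(f, X) = -2*X/3
O = 10/3 (O = -⅔*(-5) = 10/3 ≈ 3.3333)
((O + 258) - 128)*(-26) = ((10/3 + 258) - 128)*(-26) = (784/3 - 128)*(-26) = (400/3)*(-26) = -10400/3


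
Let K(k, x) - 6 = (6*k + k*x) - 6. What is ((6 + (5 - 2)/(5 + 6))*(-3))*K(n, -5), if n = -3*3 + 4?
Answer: 1035/11 ≈ 94.091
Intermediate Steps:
n = -5 (n = -9 + 4 = -5)
K(k, x) = 6*k + k*x (K(k, x) = 6 + ((6*k + k*x) - 6) = 6 + (-6 + 6*k + k*x) = 6*k + k*x)
((6 + (5 - 2)/(5 + 6))*(-3))*K(n, -5) = ((6 + (5 - 2)/(5 + 6))*(-3))*(-5*(6 - 5)) = ((6 + 3/11)*(-3))*(-5*1) = ((6 + 3*(1/11))*(-3))*(-5) = ((6 + 3/11)*(-3))*(-5) = ((69/11)*(-3))*(-5) = -207/11*(-5) = 1035/11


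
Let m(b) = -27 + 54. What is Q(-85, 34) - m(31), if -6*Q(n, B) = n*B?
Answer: 1364/3 ≈ 454.67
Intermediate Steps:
m(b) = 27
Q(n, B) = -B*n/6 (Q(n, B) = -n*B/6 = -B*n/6)
Q(-85, 34) - m(31) = -⅙*34*(-85) - 1*27 = 1445/3 - 27 = 1364/3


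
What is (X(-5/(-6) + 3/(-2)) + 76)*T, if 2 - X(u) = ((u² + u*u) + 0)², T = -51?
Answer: -106318/27 ≈ -3937.7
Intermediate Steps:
X(u) = 2 - 4*u⁴ (X(u) = 2 - ((u² + u*u) + 0)² = 2 - ((u² + u²) + 0)² = 2 - (2*u² + 0)² = 2 - (2*u²)² = 2 - 4*u⁴)
(X(-5/(-6) + 3/(-2)) + 76)*T = ((2 - 4*(-5/(-6) + 3/(-2))⁴) + 76)*(-51) = ((2 - 4*(-5*(-⅙) + 3*(-½))⁴) + 76)*(-51) = ((2 - 4*(⅚ - 3/2)⁴) + 76)*(-51) = ((2 - 4*(-⅔)⁴) + 76)*(-51) = ((2 - 4*16/81) + 76)*(-51) = ((2 - 64/81) + 76)*(-51) = (98/81 + 76)*(-51) = (6254/81)*(-51) = -106318/27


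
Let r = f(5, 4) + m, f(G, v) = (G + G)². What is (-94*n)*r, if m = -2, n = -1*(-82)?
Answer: -755384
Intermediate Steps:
n = 82
f(G, v) = 4*G² (f(G, v) = (2*G)² = 4*G²)
r = 98 (r = 4*5² - 2 = 4*25 - 2 = 100 - 2 = 98)
(-94*n)*r = -94*82*98 = -7708*98 = -755384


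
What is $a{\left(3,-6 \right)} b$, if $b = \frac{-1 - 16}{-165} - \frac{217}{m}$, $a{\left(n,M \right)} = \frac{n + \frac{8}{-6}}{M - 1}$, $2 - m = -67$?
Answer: $\frac{3848}{5313} \approx 0.72426$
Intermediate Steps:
$m = 69$ ($m = 2 - -67 = 2 + 67 = 69$)
$a{\left(n,M \right)} = \frac{- \frac{4}{3} + n}{-1 + M}$ ($a{\left(n,M \right)} = \frac{n + 8 \left(- \frac{1}{6}\right)}{-1 + M} = \frac{n - \frac{4}{3}}{-1 + M} = \frac{- \frac{4}{3} + n}{-1 + M}$)
$b = - \frac{3848}{1265}$ ($b = \frac{-1 - 16}{-165} - \frac{217}{69} = \left(-1 - 16\right) \left(- \frac{1}{165}\right) - \frac{217}{69} = \left(-17\right) \left(- \frac{1}{165}\right) - \frac{217}{69} = \frac{17}{165} - \frac{217}{69} = - \frac{3848}{1265} \approx -3.0419$)
$a{\left(3,-6 \right)} b = \frac{- \frac{4}{3} + 3}{-1 - 6} \left(- \frac{3848}{1265}\right) = \frac{1}{-7} \cdot \frac{5}{3} \left(- \frac{3848}{1265}\right) = \left(- \frac{1}{7}\right) \frac{5}{3} \left(- \frac{3848}{1265}\right) = \left(- \frac{5}{21}\right) \left(- \frac{3848}{1265}\right) = \frac{3848}{5313}$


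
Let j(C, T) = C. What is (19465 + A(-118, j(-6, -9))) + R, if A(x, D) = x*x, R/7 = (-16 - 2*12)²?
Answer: 44589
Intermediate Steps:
R = 11200 (R = 7*(-16 - 2*12)² = 7*(-16 - 24)² = 7*(-40)² = 7*1600 = 11200)
A(x, D) = x²
(19465 + A(-118, j(-6, -9))) + R = (19465 + (-118)²) + 11200 = (19465 + 13924) + 11200 = 33389 + 11200 = 44589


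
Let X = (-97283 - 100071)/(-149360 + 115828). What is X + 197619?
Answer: 32805731/166 ≈ 1.9763e+5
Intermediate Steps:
X = 977/166 (X = -197354/(-33532) = -197354*(-1/33532) = 977/166 ≈ 5.8855)
X + 197619 = 977/166 + 197619 = 32805731/166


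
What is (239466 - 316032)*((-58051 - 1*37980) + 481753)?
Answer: -29533190652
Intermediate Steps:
(239466 - 316032)*((-58051 - 1*37980) + 481753) = -76566*((-58051 - 37980) + 481753) = -76566*(-96031 + 481753) = -76566*385722 = -29533190652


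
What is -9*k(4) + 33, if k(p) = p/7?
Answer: 195/7 ≈ 27.857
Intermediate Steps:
k(p) = p/7 (k(p) = p*(⅐) = p/7)
-9*k(4) + 33 = -9*4/7 + 33 = -36/7 + 33 = 195/7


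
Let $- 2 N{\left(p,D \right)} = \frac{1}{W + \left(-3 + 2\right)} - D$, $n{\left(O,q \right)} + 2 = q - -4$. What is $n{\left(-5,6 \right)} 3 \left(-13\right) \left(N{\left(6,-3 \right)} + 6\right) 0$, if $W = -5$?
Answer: $0$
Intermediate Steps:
$n{\left(O,q \right)} = 2 + q$ ($n{\left(O,q \right)} = -2 + \left(q - -4\right) = -2 + \left(q + 4\right) = -2 + \left(4 + q\right) = 2 + q$)
$N{\left(p,D \right)} = \frac{1}{12} + \frac{D}{2}$ ($N{\left(p,D \right)} = - \frac{\frac{1}{-5 + \left(-3 + 2\right)} - D}{2} = - \frac{\frac{1}{-5 - 1} - D}{2} = - \frac{\frac{1}{-6} - D}{2} = - \frac{- \frac{1}{6} - D}{2} = \frac{1}{12} + \frac{D}{2}$)
$n{\left(-5,6 \right)} 3 \left(-13\right) \left(N{\left(6,-3 \right)} + 6\right) 0 = \left(2 + 6\right) 3 \left(-13\right) \left(\left(\frac{1}{12} + \frac{1}{2} \left(-3\right)\right) + 6\right) 0 = 8 \left(- 39 \left(\left(\frac{1}{12} - \frac{3}{2}\right) + 6\right) 0\right) = 8 \left(- 39 \left(- \frac{17}{12} + 6\right) 0\right) = 8 \left(- 39 \cdot \frac{55}{12} \cdot 0\right) = 8 \left(\left(-39\right) 0\right) = 8 \cdot 0 = 0$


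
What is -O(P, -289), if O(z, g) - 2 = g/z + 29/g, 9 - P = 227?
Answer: -203203/63002 ≈ -3.2253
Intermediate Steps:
P = -218 (P = 9 - 1*227 = 9 - 227 = -218)
O(z, g) = 2 + 29/g + g/z (O(z, g) = 2 + (g/z + 29/g) = 2 + (29/g + g/z) = 2 + 29/g + g/z)
-O(P, -289) = -(2 + 29/(-289) - 289/(-218)) = -(2 + 29*(-1/289) - 289*(-1/218)) = -(2 - 29/289 + 289/218) = -1*203203/63002 = -203203/63002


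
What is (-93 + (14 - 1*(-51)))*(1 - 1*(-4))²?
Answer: -700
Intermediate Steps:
(-93 + (14 - 1*(-51)))*(1 - 1*(-4))² = (-93 + (14 + 51))*(1 + 4)² = (-93 + 65)*5² = -28*25 = -700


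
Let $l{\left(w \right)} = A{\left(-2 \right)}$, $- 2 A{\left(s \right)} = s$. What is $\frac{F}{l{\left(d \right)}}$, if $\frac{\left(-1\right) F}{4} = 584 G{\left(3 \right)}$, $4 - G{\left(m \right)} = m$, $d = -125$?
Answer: $-2336$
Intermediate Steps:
$A{\left(s \right)} = - \frac{s}{2}$
$G{\left(m \right)} = 4 - m$
$l{\left(w \right)} = 1$ ($l{\left(w \right)} = \left(- \frac{1}{2}\right) \left(-2\right) = 1$)
$F = -2336$ ($F = - 4 \cdot 584 \left(4 - 3\right) = - 4 \cdot 584 \cdot 1 = \left(-4\right) 584 = -2336$)
$\frac{F}{l{\left(d \right)}} = - \frac{2336}{1} = \left(-2336\right) 1 = -2336$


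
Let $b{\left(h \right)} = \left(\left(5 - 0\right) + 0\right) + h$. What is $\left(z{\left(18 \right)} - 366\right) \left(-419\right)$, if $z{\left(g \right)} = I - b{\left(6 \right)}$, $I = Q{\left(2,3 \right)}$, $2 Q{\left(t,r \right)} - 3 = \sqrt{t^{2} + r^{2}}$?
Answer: $\frac{314669}{2} - \frac{419 \sqrt{13}}{2} \approx 1.5658 \cdot 10^{5}$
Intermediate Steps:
$b{\left(h \right)} = 5 + h$ ($b{\left(h \right)} = \left(\left(5 + 0\right) + 0\right) + h = \left(5 + 0\right) + h = 5 + h$)
$Q{\left(t,r \right)} = \frac{3}{2} + \frac{\sqrt{r^{2} + t^{2}}}{2}$ ($Q{\left(t,r \right)} = \frac{3}{2} + \frac{\sqrt{t^{2} + r^{2}}}{2} = \frac{3}{2} + \frac{\sqrt{r^{2} + t^{2}}}{2}$)
$I = \frac{3}{2} + \frac{\sqrt{13}}{2}$ ($I = \frac{3}{2} + \frac{\sqrt{3^{2} + 2^{2}}}{2} = \frac{3}{2} + \frac{\sqrt{9 + 4}}{2} = \frac{3}{2} + \frac{\sqrt{13}}{2} \approx 3.3028$)
$z{\left(g \right)} = - \frac{19}{2} + \frac{\sqrt{13}}{2}$ ($z{\left(g \right)} = \left(\frac{3}{2} + \frac{\sqrt{13}}{2}\right) - \left(5 + 6\right) = \left(\frac{3}{2} + \frac{\sqrt{13}}{2}\right) - 11 = - \frac{19}{2} + \frac{\sqrt{13}}{2}$)
$\left(z{\left(18 \right)} - 366\right) \left(-419\right) = \left(\left(- \frac{19}{2} + \frac{\sqrt{13}}{2}\right) - 366\right) \left(-419\right) = \left(- \frac{751}{2} + \frac{\sqrt{13}}{2}\right) \left(-419\right) = \frac{314669}{2} - \frac{419 \sqrt{13}}{2}$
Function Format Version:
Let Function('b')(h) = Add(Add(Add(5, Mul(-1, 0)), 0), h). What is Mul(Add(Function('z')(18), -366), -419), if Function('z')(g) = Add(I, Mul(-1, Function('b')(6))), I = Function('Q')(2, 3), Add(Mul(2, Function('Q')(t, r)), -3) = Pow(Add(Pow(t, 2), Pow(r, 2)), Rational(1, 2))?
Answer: Add(Rational(314669, 2), Mul(Rational(-419, 2), Pow(13, Rational(1, 2)))) ≈ 1.5658e+5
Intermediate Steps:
Function('b')(h) = Add(5, h) (Function('b')(h) = Add(Add(Add(5, 0), 0), h) = Add(Add(5, 0), h) = Add(5, h))
Function('Q')(t, r) = Add(Rational(3, 2), Mul(Rational(1, 2), Pow(Add(Pow(r, 2), Pow(t, 2)), Rational(1, 2)))) (Function('Q')(t, r) = Add(Rational(3, 2), Mul(Rational(1, 2), Pow(Add(Pow(t, 2), Pow(r, 2)), Rational(1, 2)))) = Add(Rational(3, 2), Mul(Rational(1, 2), Pow(Add(Pow(r, 2), Pow(t, 2)), Rational(1, 2)))))
I = Add(Rational(3, 2), Mul(Rational(1, 2), Pow(13, Rational(1, 2)))) (I = Add(Rational(3, 2), Mul(Rational(1, 2), Pow(Add(Pow(3, 2), Pow(2, 2)), Rational(1, 2)))) = Add(Rational(3, 2), Mul(Rational(1, 2), Pow(Add(9, 4), Rational(1, 2)))) = Add(Rational(3, 2), Mul(Rational(1, 2), Pow(13, Rational(1, 2)))) ≈ 3.3028)
Function('z')(g) = Add(Rational(-19, 2), Mul(Rational(1, 2), Pow(13, Rational(1, 2)))) (Function('z')(g) = Add(Add(Rational(3, 2), Mul(Rational(1, 2), Pow(13, Rational(1, 2)))), Mul(-1, Add(5, 6))) = Add(Add(Rational(3, 2), Mul(Rational(1, 2), Pow(13, Rational(1, 2)))), Mul(-1, 11)) = Add(Add(Rational(3, 2), Mul(Rational(1, 2), Pow(13, Rational(1, 2)))), -11) = Add(Rational(-19, 2), Mul(Rational(1, 2), Pow(13, Rational(1, 2)))))
Mul(Add(Function('z')(18), -366), -419) = Mul(Add(Add(Rational(-19, 2), Mul(Rational(1, 2), Pow(13, Rational(1, 2)))), -366), -419) = Mul(Add(Rational(-751, 2), Mul(Rational(1, 2), Pow(13, Rational(1, 2)))), -419) = Add(Rational(314669, 2), Mul(Rational(-419, 2), Pow(13, Rational(1, 2))))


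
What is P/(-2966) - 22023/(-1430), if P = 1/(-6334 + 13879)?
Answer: 24642052169/1600060605 ≈ 15.401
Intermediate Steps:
P = 1/7545 ≈ 0.00013254
P/(-2966) - 22023/(-1430) = (1/7545)/(-2966) - 22023/(-1430) = (1/7545)*(-1/2966) - 22023*(-1/1430) = -1/22378470 + 22023/1430 = 24642052169/1600060605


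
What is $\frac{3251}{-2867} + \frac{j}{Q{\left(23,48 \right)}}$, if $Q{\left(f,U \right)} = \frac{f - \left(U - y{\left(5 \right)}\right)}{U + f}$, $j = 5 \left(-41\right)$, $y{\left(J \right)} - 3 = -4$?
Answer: $\frac{41644659}{74542} \approx 558.67$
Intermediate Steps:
$y{\left(J \right)} = -1$ ($y{\left(J \right)} = 3 - 4 = -1$)
$j = -205$
$Q{\left(f,U \right)} = \frac{-1 + f - U}{U + f}$ ($Q{\left(f,U \right)} = \frac{f - \left(1 + U\right)}{U + f} = \frac{-1 + f - U}{U + f}$)
$\frac{3251}{-2867} + \frac{j}{Q{\left(23,48 \right)}} = \frac{3251}{-2867} - \frac{205}{\frac{1}{48 + 23} \left(-1 + 23 - 48\right)} = 3251 \left(- \frac{1}{2867}\right) - \frac{205}{\frac{1}{71} \left(-1 + 23 - 48\right)} = - \frac{3251}{2867} - \frac{205}{\frac{1}{71} \left(-26\right)} = - \frac{3251}{2867} - \frac{205}{- \frac{26}{71}} = - \frac{3251}{2867} - - \frac{14555}{26} = - \frac{3251}{2867} + \frac{14555}{26} = \frac{41644659}{74542}$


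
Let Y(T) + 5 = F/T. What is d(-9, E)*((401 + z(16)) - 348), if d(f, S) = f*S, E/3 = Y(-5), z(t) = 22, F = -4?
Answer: 8505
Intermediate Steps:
Y(T) = -5 - 4/T
E = -63/5 (E = 3*(-5 - 4/(-5)) = 3*(-5 - 4*(-⅕)) = 3*(-5 + ⅘) = 3*(-21/5) = -63/5 ≈ -12.600)
d(f, S) = S*f
d(-9, E)*((401 + z(16)) - 348) = (-63/5*(-9))*((401 + 22) - 348) = 567*(423 - 348)/5 = (567/5)*75 = 8505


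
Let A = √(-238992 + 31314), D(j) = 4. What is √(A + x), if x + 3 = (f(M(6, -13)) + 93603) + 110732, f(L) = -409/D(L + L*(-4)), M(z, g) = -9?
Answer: √(816919 + 4*I*√207678)/2 ≈ 451.92 + 0.5042*I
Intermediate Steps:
f(L) = -409/4
A = I*√207678 (A = √(-207678) = I*√207678 ≈ 455.72*I)
x = 816919/4 (x = -3 + ((-409/4 + 93603) + 110732) = -3 + (374003/4 + 110732) = -3 + 816931/4 = 816919/4 ≈ 2.0423e+5)
√(A + x) = √(I*√207678 + 816919/4) = √(816919/4 + I*√207678)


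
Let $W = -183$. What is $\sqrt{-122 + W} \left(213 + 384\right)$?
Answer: $597 i \sqrt{305} \approx 10426.0 i$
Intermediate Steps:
$\sqrt{-122 + W} \left(213 + 384\right) = \sqrt{-122 - 183} \left(213 + 384\right) = \sqrt{-305} \cdot 597 = i \sqrt{305} \cdot 597 = 597 i \sqrt{305}$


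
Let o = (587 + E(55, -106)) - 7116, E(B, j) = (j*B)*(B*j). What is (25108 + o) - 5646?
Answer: 34001833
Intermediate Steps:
E(B, j) = B**2*j**2 (E(B, j) = (B*j)*(B*j) = B**2*j**2)
o = 33982371 (o = (587 + 55**2*(-106)**2) - 7116 = (587 + 3025*11236) - 7116 = (587 + 33988900) - 7116 = 33989487 - 7116 = 33982371)
(25108 + o) - 5646 = (25108 + 33982371) - 5646 = 34007479 - 5646 = 34001833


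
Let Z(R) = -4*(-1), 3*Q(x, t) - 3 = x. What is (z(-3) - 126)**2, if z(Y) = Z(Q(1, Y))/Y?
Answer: 145924/9 ≈ 16214.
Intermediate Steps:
Q(x, t) = 1 + x/3
Z(R) = 4
z(Y) = 4/Y
(z(-3) - 126)**2 = (4/(-3) - 126)**2 = (4*(-1/3) - 126)**2 = (-4/3 - 126)**2 = (-382/3)**2 = 145924/9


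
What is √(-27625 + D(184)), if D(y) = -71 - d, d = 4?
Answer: 10*I*√277 ≈ 166.43*I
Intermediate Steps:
D(y) = -75 (D(y) = -71 - 1*4 = -71 - 4 = -75)
√(-27625 + D(184)) = √(-27625 - 75) = √(-27700) = 10*I*√277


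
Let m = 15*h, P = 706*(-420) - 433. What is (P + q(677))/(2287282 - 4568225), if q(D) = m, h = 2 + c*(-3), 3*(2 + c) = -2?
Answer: 296803/2280943 ≈ 0.13012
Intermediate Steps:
c = -8/3 (c = -2 + (⅓)*(-2) = -2 - ⅔ = -8/3 ≈ -2.6667)
h = 10 (h = 2 - 8/3*(-3) = 2 + 8 = 10)
P = -296953 (P = -296520 - 433 = -296953)
m = 150 (m = 15*10 = 150)
q(D) = 150
(P + q(677))/(2287282 - 4568225) = (-296953 + 150)/(2287282 - 4568225) = -296803/(-2280943) = -296803*(-1/2280943) = 296803/2280943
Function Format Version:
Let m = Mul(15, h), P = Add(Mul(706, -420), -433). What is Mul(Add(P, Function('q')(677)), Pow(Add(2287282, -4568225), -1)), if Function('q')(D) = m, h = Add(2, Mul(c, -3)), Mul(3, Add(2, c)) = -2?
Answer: Rational(296803, 2280943) ≈ 0.13012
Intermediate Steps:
c = Rational(-8, 3) (c = Add(-2, Mul(Rational(1, 3), -2)) = Add(-2, Rational(-2, 3)) = Rational(-8, 3) ≈ -2.6667)
h = 10 (h = Add(2, Mul(Rational(-8, 3), -3)) = Add(2, 8) = 10)
P = -296953 (P = Add(-296520, -433) = -296953)
m = 150 (m = Mul(15, 10) = 150)
Function('q')(D) = 150
Mul(Add(P, Function('q')(677)), Pow(Add(2287282, -4568225), -1)) = Mul(Add(-296953, 150), Pow(Add(2287282, -4568225), -1)) = Mul(-296803, Pow(-2280943, -1)) = Mul(-296803, Rational(-1, 2280943)) = Rational(296803, 2280943)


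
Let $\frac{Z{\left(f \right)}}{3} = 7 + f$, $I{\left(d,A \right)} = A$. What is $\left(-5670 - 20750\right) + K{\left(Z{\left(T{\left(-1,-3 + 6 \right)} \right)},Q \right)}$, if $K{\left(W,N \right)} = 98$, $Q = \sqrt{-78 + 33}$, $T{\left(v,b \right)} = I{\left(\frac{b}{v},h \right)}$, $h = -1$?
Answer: $-26322$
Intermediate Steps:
$T{\left(v,b \right)} = -1$
$Q = 3 i \sqrt{5}$ ($Q = \sqrt{-45} = 3 i \sqrt{5} \approx 6.7082 i$)
$Z{\left(f \right)} = 21 + 3 f$ ($Z{\left(f \right)} = 3 \left(7 + f\right) = 21 + 3 f$)
$\left(-5670 - 20750\right) + K{\left(Z{\left(T{\left(-1,-3 + 6 \right)} \right)},Q \right)} = \left(-5670 - 20750\right) + 98 = -26420 + 98 = -26322$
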